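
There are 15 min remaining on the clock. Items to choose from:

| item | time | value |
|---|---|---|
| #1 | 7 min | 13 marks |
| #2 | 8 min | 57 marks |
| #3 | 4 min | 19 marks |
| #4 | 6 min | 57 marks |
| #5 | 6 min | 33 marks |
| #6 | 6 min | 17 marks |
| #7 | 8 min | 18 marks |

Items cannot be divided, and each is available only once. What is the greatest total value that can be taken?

Check high-value combinations within 15 min:
- #2+#4: time 8+6=14, value 57+57=114
- #4+#5: time 6+6=12, value 57+33=90
- #2+#5: time 8+6=14, value 57+33=90
Best: 114 marks.

114 marks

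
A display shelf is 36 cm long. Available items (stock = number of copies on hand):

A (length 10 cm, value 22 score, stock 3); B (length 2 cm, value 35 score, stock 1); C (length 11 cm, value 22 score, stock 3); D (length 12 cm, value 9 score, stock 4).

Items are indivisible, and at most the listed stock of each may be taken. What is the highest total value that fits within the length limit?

Top feasible selections:
- 3×A + 1×B: length 32, value 101
- 2×A + 1×B + 1×C: length 33, value 101
- 1×A + 1×B + 2×C: length 34, value 101
Best: 101 score.

101 score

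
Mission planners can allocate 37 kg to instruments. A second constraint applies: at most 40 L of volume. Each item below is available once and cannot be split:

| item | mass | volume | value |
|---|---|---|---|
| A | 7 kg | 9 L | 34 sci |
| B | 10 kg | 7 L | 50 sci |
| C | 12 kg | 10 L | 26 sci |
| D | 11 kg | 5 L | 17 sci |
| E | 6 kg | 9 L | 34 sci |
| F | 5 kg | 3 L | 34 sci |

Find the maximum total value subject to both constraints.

152 sci

Feasible sets respecting both limits:
- A+B+E+F: mass 28, volume 28, value 152
- A+B+C+E: mass 35, volume 35, value 144
- A+B+C+F: mass 34, volume 29, value 144
- B+C+E+F: mass 33, volume 29, value 144
Best: 152 sci.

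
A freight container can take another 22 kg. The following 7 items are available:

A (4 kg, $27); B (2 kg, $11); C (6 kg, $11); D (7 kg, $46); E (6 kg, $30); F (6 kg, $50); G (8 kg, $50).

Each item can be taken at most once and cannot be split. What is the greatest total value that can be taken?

$146

Check high-value combinations within 22 kg:
- D+F+G: weight 7+6+8=21, value 46+50+50=146
- B+E+F+G: weight 2+6+6+8=22, value 11+30+50+50=141
- A+B+F+G: weight 4+2+6+8=20, value 27+11+50+50=138
Best: $146.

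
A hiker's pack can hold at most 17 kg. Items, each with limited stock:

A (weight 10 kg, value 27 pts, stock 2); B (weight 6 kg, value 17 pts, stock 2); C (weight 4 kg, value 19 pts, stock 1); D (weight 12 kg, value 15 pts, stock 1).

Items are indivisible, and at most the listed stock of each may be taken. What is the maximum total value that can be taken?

Top feasible selections:
- 2×B + 1×C: weight 16, value 53
- 1×A + 1×C: weight 14, value 46
Best: 53 pts.

53 pts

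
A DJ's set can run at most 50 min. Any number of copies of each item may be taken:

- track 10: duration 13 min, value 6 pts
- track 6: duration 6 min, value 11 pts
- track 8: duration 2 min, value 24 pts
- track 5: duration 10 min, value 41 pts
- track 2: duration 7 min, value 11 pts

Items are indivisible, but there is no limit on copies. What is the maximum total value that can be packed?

Best value-per-unit is track 8 at 24/2, and filling with it alone uses duration 25×2=50. No mix of the others beats 25×24 = 600.

600 pts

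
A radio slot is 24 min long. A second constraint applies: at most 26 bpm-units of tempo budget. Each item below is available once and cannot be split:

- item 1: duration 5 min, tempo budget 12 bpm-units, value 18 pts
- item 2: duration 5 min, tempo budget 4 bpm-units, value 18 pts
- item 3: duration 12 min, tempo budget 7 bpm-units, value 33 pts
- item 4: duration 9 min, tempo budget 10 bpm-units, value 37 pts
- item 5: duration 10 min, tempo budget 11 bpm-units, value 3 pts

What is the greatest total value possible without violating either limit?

Feasible sets respecting both limits:
- item 1+item 2+item 4: duration 19, tempo budget 26, value 73
- item 3+item 4: duration 21, tempo budget 17, value 70
- item 1+item 2+item 3: duration 22, tempo budget 23, value 69
Best: 73 pts.

73 pts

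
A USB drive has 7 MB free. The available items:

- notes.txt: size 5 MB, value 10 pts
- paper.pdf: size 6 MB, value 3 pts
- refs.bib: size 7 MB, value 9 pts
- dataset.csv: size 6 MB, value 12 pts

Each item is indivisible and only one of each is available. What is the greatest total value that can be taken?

This is a 0/1 knapsack; check combinations near the capacity.
- dataset.csv: size 6, value 12
- notes.txt: size 5, value 10
- refs.bib: size 7, value 9
Best: 12 pts.

12 pts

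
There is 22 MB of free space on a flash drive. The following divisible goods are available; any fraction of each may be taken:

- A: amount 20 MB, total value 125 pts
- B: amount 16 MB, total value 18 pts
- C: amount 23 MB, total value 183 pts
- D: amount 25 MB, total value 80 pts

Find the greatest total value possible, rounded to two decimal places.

175.04

Take in order of value per unit:
- C (183/23 per unit): 22 of 23 → value 22×183/23 = 175.0435, running total 175.04
Total 175.04.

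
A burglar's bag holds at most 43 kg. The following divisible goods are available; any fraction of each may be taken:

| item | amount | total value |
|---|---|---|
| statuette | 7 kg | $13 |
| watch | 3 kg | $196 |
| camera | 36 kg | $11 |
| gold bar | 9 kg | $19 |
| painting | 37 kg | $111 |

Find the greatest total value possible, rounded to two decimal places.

313.33

Take in order of value per unit:
- watch (196/3 per unit): all 3 → value 196, running total 196.00
- painting (111/37 per unit): all 37 → value 111, running total 307.00
- gold bar (19/9 per unit): 3 of 9 → value 3×19/9 = 6.3333, running total 313.33
Total 313.33.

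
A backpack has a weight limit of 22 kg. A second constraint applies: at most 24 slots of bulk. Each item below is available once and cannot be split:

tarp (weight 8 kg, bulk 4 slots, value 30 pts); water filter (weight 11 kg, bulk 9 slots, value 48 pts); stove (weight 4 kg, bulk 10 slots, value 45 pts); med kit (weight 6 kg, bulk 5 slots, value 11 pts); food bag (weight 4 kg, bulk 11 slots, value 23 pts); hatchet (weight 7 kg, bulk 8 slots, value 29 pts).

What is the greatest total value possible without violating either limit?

Feasible sets respecting both limits:
- water filter+stove+med kit: weight 21, bulk 24, value 104
- tarp+stove+hatchet: weight 19, bulk 22, value 104
- water filter+stove: weight 15, bulk 19, value 93
Best: 104 pts.

104 pts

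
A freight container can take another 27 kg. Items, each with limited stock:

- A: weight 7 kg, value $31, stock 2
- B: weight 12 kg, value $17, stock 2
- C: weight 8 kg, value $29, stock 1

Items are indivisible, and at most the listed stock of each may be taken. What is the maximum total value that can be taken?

$91

Top feasible selections:
- 2×A + 1×C: weight 22, value 91
- 2×A + 1×B: weight 26, value 79
- 1×A + 1×B + 1×C: weight 27, value 77
Best: $91.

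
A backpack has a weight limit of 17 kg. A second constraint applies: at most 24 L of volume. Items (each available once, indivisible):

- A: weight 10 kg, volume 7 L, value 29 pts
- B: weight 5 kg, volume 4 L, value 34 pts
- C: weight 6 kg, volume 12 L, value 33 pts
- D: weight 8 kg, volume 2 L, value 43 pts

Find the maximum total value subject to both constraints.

77 pts

Feasible sets respecting both limits:
- B+D: weight 13, volume 6, value 77
- C+D: weight 14, volume 14, value 76
- B+C: weight 11, volume 16, value 67
Best: 77 pts.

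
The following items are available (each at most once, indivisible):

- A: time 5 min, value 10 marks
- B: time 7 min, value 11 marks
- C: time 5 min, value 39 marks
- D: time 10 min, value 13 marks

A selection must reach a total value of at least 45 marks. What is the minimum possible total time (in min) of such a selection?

10

Subsets with value ≥ 45, sorted by total time:
- A+C: time 10, value 49
- B+C: time 12, value 50
- C+D: time 15, value 52
Minimum time: 10 min.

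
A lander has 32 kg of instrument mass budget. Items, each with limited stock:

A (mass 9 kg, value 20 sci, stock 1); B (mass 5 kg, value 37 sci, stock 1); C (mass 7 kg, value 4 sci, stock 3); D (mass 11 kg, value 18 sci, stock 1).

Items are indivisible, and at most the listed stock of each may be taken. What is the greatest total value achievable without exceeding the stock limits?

79 sci

Top feasible selections:
- 1×A + 1×B + 1×C + 1×D: mass 32, value 79
- 1×A + 1×B + 1×D: mass 25, value 75
- 1×A + 1×B + 2×C: mass 28, value 65
Best: 79 sci.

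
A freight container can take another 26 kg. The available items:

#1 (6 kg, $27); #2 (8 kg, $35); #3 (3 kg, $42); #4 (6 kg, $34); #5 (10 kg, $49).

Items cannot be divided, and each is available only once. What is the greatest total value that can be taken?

$152

Check high-value combinations within 26 kg:
- #1+#3+#4+#5: weight 6+3+6+10=25, value 27+42+34+49=152
- #1+#2+#3+#4: weight 6+8+3+6=23, value 27+35+42+34=138
- #2+#3+#5: weight 8+3+10=21, value 35+42+49=126
Best: $152.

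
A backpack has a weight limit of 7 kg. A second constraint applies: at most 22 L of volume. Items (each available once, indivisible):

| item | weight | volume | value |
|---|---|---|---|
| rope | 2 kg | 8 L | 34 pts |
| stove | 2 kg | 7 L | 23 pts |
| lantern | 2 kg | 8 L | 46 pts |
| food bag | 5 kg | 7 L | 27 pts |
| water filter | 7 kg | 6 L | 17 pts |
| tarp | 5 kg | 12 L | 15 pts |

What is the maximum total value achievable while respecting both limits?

80 pts

Feasible sets respecting both limits:
- rope+lantern: weight 4, volume 16, value 80
- lantern+food bag: weight 7, volume 15, value 73
- stove+lantern: weight 4, volume 15, value 69
- rope+food bag: weight 7, volume 15, value 61
Best: 80 pts.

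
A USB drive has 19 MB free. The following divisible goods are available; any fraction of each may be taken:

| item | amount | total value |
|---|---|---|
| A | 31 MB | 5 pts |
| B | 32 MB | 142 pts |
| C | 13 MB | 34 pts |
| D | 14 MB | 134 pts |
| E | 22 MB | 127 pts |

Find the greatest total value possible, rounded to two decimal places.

162.86

Take in order of value per unit:
- D (134/14 per unit): all 14 → value 134, running total 134.00
- E (127/22 per unit): 5 of 22 → value 5×127/22 = 28.8636, running total 162.86
Total 162.86.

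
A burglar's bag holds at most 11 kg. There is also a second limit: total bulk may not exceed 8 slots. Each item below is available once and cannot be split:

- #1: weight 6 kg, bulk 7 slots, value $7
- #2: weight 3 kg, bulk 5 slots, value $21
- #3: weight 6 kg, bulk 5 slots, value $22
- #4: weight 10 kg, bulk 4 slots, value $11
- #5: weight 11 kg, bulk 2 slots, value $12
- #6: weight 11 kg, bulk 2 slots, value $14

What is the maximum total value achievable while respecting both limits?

$22

Feasible sets respecting both limits:
- #3: weight 6, bulk 5, value 22
- #2: weight 3, bulk 5, value 21
- #6: weight 11, bulk 2, value 14
Best: $22.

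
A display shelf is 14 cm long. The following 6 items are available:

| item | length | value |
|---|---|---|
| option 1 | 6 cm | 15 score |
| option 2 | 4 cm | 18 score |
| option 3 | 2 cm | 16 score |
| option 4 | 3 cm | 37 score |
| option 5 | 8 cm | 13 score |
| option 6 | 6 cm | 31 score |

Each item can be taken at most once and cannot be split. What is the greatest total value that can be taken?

86 score

Check high-value combinations within 14 cm:
- option 2+option 4+option 6: length 4+3+6=13, value 18+37+31=86
- option 3+option 4+option 6: length 2+3+6=11, value 16+37+31=84
- option 2+option 3+option 4: length 4+2+3=9, value 18+16+37=71
- option 1+option 2+option 4: length 6+4+3=13, value 15+18+37=70
Best: 86 score.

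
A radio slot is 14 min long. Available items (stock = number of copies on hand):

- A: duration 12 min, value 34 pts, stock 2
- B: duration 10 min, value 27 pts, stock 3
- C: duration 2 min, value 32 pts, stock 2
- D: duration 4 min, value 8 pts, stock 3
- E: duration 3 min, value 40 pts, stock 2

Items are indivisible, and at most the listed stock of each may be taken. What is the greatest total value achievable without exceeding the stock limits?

152 pts

Best selections within duration 14 and stock limits:
- 2×C + 1×D + 2×E: duration 14, value 152
- 2×C + 2×E: duration 10, value 144
- 1×C + 1×D + 2×E: duration 12, value 120
- 1×C + 2×E: duration 8, value 112
Best: 152 pts.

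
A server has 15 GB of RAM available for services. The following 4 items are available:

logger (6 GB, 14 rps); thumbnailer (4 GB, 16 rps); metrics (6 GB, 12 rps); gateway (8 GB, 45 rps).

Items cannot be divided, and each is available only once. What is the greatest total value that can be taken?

61 rps

This is a 0/1 knapsack; check combinations near the capacity.
- thumbnailer+gateway: memory 4+8=12, value 16+45=61
- logger+gateway: memory 6+8=14, value 14+45=59
- metrics+gateway: memory 6+8=14, value 12+45=57
Best: 61 rps.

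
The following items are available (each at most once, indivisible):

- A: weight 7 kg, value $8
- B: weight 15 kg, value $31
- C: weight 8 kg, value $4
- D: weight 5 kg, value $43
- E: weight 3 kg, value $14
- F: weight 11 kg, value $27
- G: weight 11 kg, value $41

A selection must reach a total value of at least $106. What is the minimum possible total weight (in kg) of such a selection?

26

Subsets with value ≥ 106, sorted by total weight:
- A+D+E+G: weight 26, value 106
- D+F+G: weight 27, value 111
- D+E+F+G: weight 30, value 125
Minimum weight: 26 kg.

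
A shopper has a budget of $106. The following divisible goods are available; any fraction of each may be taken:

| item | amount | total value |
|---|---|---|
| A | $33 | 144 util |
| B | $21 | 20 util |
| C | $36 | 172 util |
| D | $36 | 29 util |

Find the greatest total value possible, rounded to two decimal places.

Take in order of value per unit:
- C (172/36 per unit): all 36 → value 172, running total 172.00
- A (144/33 per unit): all 33 → value 144, running total 316.00
- B (20/21 per unit): all 21 → value 20, running total 336.00
- D (29/36 per unit): 16 of 36 → value 16×29/36 = 12.8889, running total 348.89
Total 348.89.

348.89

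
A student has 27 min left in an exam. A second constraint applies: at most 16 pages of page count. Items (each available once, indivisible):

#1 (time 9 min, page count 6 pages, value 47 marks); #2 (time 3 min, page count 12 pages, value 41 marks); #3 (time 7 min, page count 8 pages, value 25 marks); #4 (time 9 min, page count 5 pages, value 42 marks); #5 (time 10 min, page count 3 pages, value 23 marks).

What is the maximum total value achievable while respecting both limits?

Feasible sets respecting both limits:
- #3+#4+#5: time 26, page count 16, value 90
- #1+#4: time 18, page count 11, value 89
- #1+#3: time 16, page count 14, value 72
Best: 90 marks.

90 marks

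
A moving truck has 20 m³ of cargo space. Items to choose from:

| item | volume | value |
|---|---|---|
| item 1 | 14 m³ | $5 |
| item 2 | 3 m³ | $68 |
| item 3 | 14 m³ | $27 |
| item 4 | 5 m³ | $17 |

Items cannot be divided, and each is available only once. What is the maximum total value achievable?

Check high-value combinations within 20 m³:
- item 2+item 3: volume 3+14=17, value 68+27=95
- item 2+item 4: volume 3+5=8, value 68+17=85
- item 1+item 2: volume 14+3=17, value 5+68=73
Best: $95.

$95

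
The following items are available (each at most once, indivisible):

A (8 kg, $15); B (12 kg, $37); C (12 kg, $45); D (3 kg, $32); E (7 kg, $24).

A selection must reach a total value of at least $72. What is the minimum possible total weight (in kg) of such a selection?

Subsets with value ≥ 72, sorted by total weight:
- C+D: weight 15, value 77
- C+D+E: weight 22, value 101
- B+D+E: weight 22, value 93
Minimum weight: 15 kg.

15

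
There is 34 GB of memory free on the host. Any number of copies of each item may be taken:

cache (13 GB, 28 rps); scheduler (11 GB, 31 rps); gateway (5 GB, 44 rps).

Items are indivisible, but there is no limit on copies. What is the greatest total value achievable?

264 rps

Best value-per-unit is gateway at 44/5, and filling with it alone uses memory 6×5=30. No mix of the others beats 6×44 = 264.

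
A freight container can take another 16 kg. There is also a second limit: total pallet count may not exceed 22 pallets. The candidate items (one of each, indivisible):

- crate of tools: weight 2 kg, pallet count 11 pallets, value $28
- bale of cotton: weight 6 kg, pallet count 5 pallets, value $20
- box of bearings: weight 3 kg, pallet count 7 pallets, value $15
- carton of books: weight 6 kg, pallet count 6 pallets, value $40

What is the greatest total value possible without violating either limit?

$88

Feasible sets respecting both limits:
- crate of tools+bale of cotton+carton of books: weight 14, pallet count 22, value 88
- bale of cotton+box of bearings+carton of books: weight 15, pallet count 18, value 75
- crate of tools+carton of books: weight 8, pallet count 17, value 68
- bale of cotton+carton of books: weight 12, pallet count 11, value 60
Best: $88.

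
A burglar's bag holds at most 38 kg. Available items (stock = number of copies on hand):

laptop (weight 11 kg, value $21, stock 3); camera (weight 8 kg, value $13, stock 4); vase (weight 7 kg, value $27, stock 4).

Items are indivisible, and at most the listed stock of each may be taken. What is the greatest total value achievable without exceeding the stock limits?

$121

Top feasible selections:
- 1×camera + 4×vase: weight 36, value 121
- 4×vase: weight 28, value 108
- 2×camera + 3×vase: weight 37, value 107
- 1×laptop + 3×vase: weight 32, value 102
Best: $121.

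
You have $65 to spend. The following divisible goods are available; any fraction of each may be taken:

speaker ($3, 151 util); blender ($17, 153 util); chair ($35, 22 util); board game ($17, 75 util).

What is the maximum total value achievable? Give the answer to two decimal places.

Take in order of value per unit:
- speaker (151/3 per unit): all 3 → value 151, running total 151.00
- blender (153/17 per unit): all 17 → value 153, running total 304.00
- board game (75/17 per unit): all 17 → value 75, running total 379.00
- chair (22/35 per unit): 28 of 35 → value 28×22/35 = 17.6000, running total 396.60
Total 396.60.

396.60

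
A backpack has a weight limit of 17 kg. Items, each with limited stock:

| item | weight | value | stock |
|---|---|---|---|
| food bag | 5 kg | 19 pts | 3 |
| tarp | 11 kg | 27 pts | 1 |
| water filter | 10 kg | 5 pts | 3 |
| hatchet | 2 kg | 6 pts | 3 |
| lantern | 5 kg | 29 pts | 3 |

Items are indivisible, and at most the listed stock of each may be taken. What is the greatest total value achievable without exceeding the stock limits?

93 pts

Best selections within weight 17 and stock limits:
- 1×hatchet + 3×lantern: weight 17, value 93
- 3×lantern: weight 15, value 87
- 1×food bag + 1×hatchet + 2×lantern: weight 17, value 83
Best: 93 pts.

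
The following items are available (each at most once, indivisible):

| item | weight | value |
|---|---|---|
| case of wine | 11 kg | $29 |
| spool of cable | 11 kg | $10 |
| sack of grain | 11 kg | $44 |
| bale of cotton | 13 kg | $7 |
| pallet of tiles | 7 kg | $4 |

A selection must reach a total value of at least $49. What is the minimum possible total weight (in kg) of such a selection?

22

Subsets with value ≥ 49, sorted by total weight:
- case of wine+sack of grain: weight 22, value 73
- spool of cable+sack of grain: weight 22, value 54
- sack of grain+bale of cotton: weight 24, value 51
- case of wine+sack of grain+pallet of tiles: weight 29, value 77
Minimum weight: 22 kg.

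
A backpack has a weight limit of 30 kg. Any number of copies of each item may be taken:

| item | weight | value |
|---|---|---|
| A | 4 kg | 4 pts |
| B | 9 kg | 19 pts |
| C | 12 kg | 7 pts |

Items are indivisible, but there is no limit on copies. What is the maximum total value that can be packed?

57 pts

Best value-per-unit is B at 19/9, and filling with it alone uses weight 3×9=27. No mix of the others beats 3×19 = 57.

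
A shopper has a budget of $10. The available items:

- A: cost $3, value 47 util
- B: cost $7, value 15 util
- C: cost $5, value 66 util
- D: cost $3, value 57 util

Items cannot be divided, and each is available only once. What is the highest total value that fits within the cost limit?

Check high-value combinations within $10:
- C+D: cost 5+3=8, value 66+57=123
- A+C: cost 3+5=8, value 47+66=113
- A+D: cost 3+3=6, value 47+57=104
- B+D: cost 7+3=10, value 15+57=72
- C: cost 5, value 66
Best: 123 util.

123 util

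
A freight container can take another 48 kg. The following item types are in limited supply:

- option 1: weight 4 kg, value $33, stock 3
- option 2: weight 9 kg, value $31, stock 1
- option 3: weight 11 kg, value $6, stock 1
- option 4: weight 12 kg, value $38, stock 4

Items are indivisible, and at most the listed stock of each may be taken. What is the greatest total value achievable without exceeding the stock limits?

$213

Top feasible selections:
- 3×option 1 + 3×option 4: weight 48, value 213
- 3×option 1 + 1×option 2 + 2×option 4: weight 45, value 206
Best: $213.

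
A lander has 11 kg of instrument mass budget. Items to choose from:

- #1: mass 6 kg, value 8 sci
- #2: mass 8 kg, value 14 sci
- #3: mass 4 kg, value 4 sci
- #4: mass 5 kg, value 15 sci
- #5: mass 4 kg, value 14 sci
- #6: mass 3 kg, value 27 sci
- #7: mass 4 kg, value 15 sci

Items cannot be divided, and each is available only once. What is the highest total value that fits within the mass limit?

This is a 0/1 knapsack; check combinations near the capacity.
- #5+#6+#7: mass 4+3+4=11, value 14+27+15=56
- #3+#6+#7: mass 4+3+4=11, value 4+27+15=46
- #3+#5+#6: mass 4+4+3=11, value 4+14+27=45
- #6+#7: mass 3+4=7, value 27+15=42
Best: 56 sci.

56 sci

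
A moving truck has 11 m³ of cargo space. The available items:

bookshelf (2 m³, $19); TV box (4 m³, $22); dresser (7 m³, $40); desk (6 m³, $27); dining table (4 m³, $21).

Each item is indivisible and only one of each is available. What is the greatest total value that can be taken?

Check high-value combinations within 11 m³:
- bookshelf+TV box+dining table: volume 2+4+4=10, value 19+22+21=62
- TV box+dresser: volume 4+7=11, value 22+40=62
- dresser+dining table: volume 7+4=11, value 40+21=61
Best: $62.

$62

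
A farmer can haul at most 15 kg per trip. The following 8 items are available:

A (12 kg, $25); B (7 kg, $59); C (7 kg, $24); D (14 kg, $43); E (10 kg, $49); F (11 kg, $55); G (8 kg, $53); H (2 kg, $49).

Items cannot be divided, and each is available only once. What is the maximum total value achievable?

$112

Check high-value combinations within 15 kg:
- B+G: weight 7+8=15, value 59+53=112
- B+H: weight 7+2=9, value 59+49=108
- F+H: weight 11+2=13, value 55+49=104
- G+H: weight 8+2=10, value 53+49=102
Best: $112.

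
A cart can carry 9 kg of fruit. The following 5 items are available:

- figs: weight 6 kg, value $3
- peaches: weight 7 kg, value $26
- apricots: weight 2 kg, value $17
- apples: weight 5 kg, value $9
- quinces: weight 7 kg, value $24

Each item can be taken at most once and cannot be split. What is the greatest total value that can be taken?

Check high-value combinations within 9 kg:
- peaches+apricots: weight 7+2=9, value 26+17=43
- apricots+quinces: weight 2+7=9, value 17+24=41
- peaches: weight 7, value 26
- apricots+apples: weight 2+5=7, value 17+9=26
Best: $43.

$43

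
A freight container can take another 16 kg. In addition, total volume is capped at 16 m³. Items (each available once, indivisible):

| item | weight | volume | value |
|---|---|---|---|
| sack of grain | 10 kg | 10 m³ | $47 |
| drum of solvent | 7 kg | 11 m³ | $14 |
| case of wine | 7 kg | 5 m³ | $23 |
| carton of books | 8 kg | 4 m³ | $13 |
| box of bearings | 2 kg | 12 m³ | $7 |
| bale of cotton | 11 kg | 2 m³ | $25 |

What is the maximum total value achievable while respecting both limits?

Feasible sets respecting both limits:
- sack of grain: weight 10, volume 10, value 47
- drum of solvent+case of wine: weight 14, volume 16, value 37
- case of wine+carton of books: weight 15, volume 9, value 36
Best: $47.

$47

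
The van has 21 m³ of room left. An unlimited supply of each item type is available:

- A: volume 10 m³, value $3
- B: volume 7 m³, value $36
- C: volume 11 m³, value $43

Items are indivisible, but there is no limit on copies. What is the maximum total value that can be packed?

Best value-per-unit is B at 36/7, and filling with it alone uses volume 3×7=21. No mix of the others beats 3×36 = 108.

$108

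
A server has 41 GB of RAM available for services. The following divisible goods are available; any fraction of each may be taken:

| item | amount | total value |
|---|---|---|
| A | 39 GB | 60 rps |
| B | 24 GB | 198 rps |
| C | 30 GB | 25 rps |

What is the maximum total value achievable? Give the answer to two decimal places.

Take in order of value per unit:
- B (198/24 per unit): all 24 → value 198, running total 198.00
- A (60/39 per unit): 17 of 39 → value 17×60/39 = 26.1538, running total 224.15
Total 224.15.

224.15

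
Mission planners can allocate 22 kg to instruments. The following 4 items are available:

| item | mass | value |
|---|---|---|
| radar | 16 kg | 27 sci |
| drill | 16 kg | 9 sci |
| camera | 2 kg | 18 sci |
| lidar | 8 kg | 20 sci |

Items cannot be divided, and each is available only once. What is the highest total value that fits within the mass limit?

Check high-value combinations within 22 kg:
- radar+camera: mass 16+2=18, value 27+18=45
- camera+lidar: mass 2+8=10, value 18+20=38
- radar: mass 16, value 27
- drill+camera: mass 16+2=18, value 9+18=27
- lidar: mass 8, value 20
Best: 45 sci.

45 sci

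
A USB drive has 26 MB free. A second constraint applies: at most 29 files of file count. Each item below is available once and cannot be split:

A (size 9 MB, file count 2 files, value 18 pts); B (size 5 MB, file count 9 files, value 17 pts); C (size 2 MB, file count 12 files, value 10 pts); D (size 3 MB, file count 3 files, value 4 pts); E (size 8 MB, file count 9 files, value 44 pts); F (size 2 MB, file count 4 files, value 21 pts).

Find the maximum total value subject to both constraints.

Feasible sets respecting both limits:
- A+B+E+F: size 24, file count 24, value 100
- A+C+E+F: size 21, file count 27, value 93
- A+D+E+F: size 22, file count 18, value 87
- B+D+E+F: size 18, file count 25, value 86
Best: 100 pts.

100 pts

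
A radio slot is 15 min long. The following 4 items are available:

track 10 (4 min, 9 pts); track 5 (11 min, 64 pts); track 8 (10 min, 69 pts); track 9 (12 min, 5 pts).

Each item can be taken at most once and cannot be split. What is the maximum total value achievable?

78 pts

Check high-value combinations within 15 min:
- track 10+track 8: duration 4+10=14, value 9+69=78
- track 10+track 5: duration 4+11=15, value 9+64=73
- track 8: duration 10, value 69
Best: 78 pts.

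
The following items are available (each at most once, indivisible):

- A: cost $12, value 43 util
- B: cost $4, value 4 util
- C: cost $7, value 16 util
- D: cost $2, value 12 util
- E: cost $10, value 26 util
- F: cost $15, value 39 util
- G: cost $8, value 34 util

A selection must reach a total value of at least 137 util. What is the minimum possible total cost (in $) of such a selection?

Subsets with value ≥ 137, sorted by total cost:
- A+C+D+F+G: cost 44, value 144
- A+E+F+G: cost 45, value 142
- A+D+E+F+G: cost 47, value 154
- A+B+C+D+F+G: cost 48, value 148
Minimum cost: 44 $.

44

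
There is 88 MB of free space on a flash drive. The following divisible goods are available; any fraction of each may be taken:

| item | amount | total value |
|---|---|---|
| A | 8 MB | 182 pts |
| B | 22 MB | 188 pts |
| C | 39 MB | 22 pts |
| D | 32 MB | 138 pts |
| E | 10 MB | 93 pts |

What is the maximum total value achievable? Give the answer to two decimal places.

Take in order of value per unit:
- A (182/8 per unit): all 8 → value 182, running total 182.00
- E (93/10 per unit): all 10 → value 93, running total 275.00
- B (188/22 per unit): all 22 → value 188, running total 463.00
- D (138/32 per unit): all 32 → value 138, running total 601.00
- C (22/39 per unit): 16 of 39 → value 16×22/39 = 9.0256, running total 610.03
Total 610.03.

610.03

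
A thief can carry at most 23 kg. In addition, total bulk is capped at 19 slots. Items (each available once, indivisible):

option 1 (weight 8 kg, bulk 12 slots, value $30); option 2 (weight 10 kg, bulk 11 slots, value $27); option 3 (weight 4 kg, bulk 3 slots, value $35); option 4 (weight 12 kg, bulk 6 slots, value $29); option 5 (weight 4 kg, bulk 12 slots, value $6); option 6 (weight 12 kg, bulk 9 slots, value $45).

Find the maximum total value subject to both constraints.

$80

Feasible sets respecting both limits:
- option 3+option 6: weight 16, bulk 12, value 80
- option 1+option 3: weight 12, bulk 15, value 65
- option 3+option 4: weight 16, bulk 9, value 64
Best: $80.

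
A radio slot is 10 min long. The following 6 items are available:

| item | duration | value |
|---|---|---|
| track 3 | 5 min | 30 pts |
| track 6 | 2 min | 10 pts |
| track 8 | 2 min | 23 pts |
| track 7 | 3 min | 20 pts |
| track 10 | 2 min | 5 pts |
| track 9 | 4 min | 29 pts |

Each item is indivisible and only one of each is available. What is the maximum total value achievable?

Check high-value combinations within 10 min:
- track 3+track 8+track 7: duration 5+2+3=10, value 30+23+20=73
- track 8+track 7+track 9: duration 2+3+4=9, value 23+20+29=72
- track 6+track 8+track 10+track 9: duration 2+2+2+4=10, value 10+23+5+29=67
- track 3+track 6+track 8: duration 5+2+2=9, value 30+10+23=63
Best: 73 pts.

73 pts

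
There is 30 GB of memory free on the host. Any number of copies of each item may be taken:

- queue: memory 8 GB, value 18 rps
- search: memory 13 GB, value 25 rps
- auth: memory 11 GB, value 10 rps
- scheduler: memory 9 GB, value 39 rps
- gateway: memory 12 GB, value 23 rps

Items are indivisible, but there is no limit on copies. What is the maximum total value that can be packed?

Best value-per-unit is scheduler at 39/9, and filling with it alone uses memory 3×9=27. No mix of the others beats 3×39 = 117.

117 rps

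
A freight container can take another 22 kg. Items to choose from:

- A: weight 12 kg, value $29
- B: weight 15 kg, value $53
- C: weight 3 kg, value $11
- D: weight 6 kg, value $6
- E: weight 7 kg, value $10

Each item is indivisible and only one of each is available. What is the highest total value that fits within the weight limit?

Check high-value combinations within 22 kg:
- B+C: weight 15+3=18, value 53+11=64
- B+E: weight 15+7=22, value 53+10=63
- B+D: weight 15+6=21, value 53+6=59
- B: weight 15, value 53
- A+C+E: weight 12+3+7=22, value 29+11+10=50
Best: $64.

$64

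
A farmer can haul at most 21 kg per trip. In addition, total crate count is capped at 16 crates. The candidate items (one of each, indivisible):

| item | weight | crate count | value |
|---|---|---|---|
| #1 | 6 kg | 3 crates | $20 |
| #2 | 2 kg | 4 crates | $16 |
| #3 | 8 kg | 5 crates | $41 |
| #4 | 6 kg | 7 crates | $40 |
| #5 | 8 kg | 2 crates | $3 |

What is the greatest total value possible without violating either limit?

$101

Feasible sets respecting both limits:
- #1+#3+#4: weight 20, crate count 15, value 101
- #2+#3+#4: weight 16, crate count 16, value 97
- #3+#4: weight 14, crate count 12, value 81
- #1+#2+#3: weight 16, crate count 12, value 77
Best: $101.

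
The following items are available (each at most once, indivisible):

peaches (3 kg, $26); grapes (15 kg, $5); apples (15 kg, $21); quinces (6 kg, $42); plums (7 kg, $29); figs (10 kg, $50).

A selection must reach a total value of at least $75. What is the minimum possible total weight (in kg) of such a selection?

Subsets with value ≥ 75, sorted by total weight:
- peaches+figs: weight 13, value 76
- peaches+quinces+plums: weight 16, value 97
- quinces+figs: weight 16, value 92
- plums+figs: weight 17, value 79
Minimum weight: 13 kg.

13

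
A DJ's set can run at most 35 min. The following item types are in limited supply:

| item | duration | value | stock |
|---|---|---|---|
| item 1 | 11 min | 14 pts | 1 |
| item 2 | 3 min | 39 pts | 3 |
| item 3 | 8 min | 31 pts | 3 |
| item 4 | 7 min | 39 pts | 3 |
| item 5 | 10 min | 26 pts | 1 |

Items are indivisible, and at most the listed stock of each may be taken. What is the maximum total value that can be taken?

Best selections within duration 35 and stock limits:
- 3×item 2 + 3×item 4: duration 30, value 234
- 3×item 2 + 1×item 3 + 2×item 4: duration 31, value 226
- 2×item 2 + 1×item 3 + 3×item 4: duration 35, value 226
- 3×item 2 + 2×item 4 + 1×item 5: duration 33, value 221
Best: 234 pts.

234 pts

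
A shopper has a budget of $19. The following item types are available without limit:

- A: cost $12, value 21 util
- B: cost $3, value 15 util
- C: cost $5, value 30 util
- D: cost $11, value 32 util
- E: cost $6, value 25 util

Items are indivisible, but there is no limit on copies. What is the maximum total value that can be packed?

105 util

Best value-per-unit is C at 30/5; filling with it alone gives 3×30 = 90.
Optimal mix: 3×B + 2×C → cost 19, value 105.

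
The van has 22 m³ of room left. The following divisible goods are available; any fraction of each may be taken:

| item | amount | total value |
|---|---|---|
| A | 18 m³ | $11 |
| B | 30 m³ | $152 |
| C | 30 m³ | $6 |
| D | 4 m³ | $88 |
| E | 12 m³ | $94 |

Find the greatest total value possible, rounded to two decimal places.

212.40

Take in order of value per unit:
- D (88/4 per unit): all 4 → value 88, running total 88.00
- E (94/12 per unit): all 12 → value 94, running total 182.00
- B (152/30 per unit): 6 of 30 → value 6×152/30 = 30.4000, running total 212.40
Total 212.40.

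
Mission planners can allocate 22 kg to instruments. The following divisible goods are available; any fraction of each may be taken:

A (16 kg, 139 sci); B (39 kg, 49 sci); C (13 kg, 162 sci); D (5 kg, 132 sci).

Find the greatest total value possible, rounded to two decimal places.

328.75

Take in order of value per unit:
- D (132/5 per unit): all 5 → value 132, running total 132.00
- C (162/13 per unit): all 13 → value 162, running total 294.00
- A (139/16 per unit): 4 of 16 → value 4×139/16 = 34.7500, running total 328.75
Total 328.75.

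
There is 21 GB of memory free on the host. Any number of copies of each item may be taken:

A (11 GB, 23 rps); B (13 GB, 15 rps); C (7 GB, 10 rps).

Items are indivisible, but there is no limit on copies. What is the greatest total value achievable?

33 rps

Best value-per-unit is A at 23/11; filling with it alone gives 1×23 = 23.
Optimal mix: 1×A + 1×C → memory 18, value 33.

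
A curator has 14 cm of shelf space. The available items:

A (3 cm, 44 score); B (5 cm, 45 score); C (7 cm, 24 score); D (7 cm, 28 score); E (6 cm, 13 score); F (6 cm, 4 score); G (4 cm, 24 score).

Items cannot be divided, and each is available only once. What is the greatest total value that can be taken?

113 score

Check high-value combinations within 14 cm:
- A+B+G: length 3+5+4=12, value 44+45+24=113
- A+B+E: length 3+5+6=14, value 44+45+13=102
- A+D+G: length 3+7+4=14, value 44+28+24=96
- A+B+F: length 3+5+6=14, value 44+45+4=93
- A+C+G: length 3+7+4=14, value 44+24+24=92
Best: 113 score.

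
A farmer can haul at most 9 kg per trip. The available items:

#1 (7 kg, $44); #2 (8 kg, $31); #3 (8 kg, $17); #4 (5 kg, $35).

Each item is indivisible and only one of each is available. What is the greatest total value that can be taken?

$44

Check high-value combinations within 9 kg:
- #1: weight 7, value 44
- #4: weight 5, value 35
- #2: weight 8, value 31
- #3: weight 8, value 17
Best: $44.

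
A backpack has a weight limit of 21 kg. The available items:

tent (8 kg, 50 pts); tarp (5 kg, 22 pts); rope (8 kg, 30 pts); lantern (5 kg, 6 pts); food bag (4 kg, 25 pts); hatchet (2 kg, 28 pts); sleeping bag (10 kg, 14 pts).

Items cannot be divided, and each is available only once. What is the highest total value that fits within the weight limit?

125 pts

Check high-value combinations within 21 kg:
- tent+tarp+food bag+hatchet: weight 8+5+4+2=19, value 50+22+25+28=125
- tent+lantern+food bag+hatchet: weight 8+5+4+2=19, value 50+6+25+28=109
- tent+rope+hatchet: weight 8+8+2=18, value 50+30+28=108
- tent+tarp+lantern+hatchet: weight 8+5+5+2=20, value 50+22+6+28=106
Best: 125 pts.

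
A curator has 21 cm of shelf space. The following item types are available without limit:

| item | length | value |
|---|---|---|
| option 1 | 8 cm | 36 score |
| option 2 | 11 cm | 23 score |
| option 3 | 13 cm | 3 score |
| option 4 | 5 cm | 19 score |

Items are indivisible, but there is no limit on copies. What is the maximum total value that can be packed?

91 score

Best value-per-unit is option 1 at 36/8; filling with it alone gives 2×36 = 72.
Optimal mix: 2×option 1 + 1×option 4 → length 21, value 91.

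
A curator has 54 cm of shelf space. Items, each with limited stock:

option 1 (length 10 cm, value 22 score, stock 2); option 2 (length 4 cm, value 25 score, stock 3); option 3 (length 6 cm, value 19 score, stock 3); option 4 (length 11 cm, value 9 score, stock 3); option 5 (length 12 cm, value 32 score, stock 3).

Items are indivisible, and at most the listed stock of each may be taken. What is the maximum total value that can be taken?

Top feasible selections:
- 3×option 2 + 3×option 3 + 2×option 5: length 54, value 196
- 3×option 2 + 1×option 3 + 3×option 5: length 54, value 190
Best: 196 score.

196 score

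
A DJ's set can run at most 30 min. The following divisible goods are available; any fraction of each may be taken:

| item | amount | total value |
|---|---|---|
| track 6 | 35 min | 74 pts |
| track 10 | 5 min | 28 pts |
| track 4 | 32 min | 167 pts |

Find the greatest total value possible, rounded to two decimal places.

Take in order of value per unit:
- track 10 (28/5 per unit): all 5 → value 28, running total 28.00
- track 4 (167/32 per unit): 25 of 32 → value 25×167/32 = 130.4688, running total 158.47
Total 158.47.

158.47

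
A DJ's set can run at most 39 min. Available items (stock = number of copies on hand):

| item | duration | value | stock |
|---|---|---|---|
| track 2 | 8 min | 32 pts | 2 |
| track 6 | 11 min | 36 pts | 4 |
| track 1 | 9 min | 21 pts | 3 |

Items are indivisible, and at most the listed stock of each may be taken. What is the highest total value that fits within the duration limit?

136 pts

Best selections within duration 39 and stock limits:
- 2×track 2 + 2×track 6: duration 38, value 136
- 1×track 2 + 2×track 6 + 1×track 1: duration 39, value 125
Best: 136 pts.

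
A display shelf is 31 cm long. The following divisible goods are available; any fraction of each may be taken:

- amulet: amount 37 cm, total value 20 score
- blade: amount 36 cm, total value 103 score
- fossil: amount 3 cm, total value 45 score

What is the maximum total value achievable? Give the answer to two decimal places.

Take in order of value per unit:
- fossil (45/3 per unit): all 3 → value 45, running total 45.00
- blade (103/36 per unit): 28 of 36 → value 28×103/36 = 80.1111, running total 125.11
Total 125.11.

125.11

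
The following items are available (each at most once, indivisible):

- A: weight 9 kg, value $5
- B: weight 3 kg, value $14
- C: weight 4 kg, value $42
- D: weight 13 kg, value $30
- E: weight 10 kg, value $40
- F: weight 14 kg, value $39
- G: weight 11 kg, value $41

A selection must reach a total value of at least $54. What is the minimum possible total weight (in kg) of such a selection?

Subsets with value ≥ 54, sorted by total weight:
- B+C: weight 7, value 56
- B+E: weight 13, value 54
- C+E: weight 14, value 82
- B+G: weight 14, value 55
Minimum weight: 7 kg.

7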